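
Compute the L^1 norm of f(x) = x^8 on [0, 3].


Step 1: ||f||_1 = (integral_0^3 |x^8|^1 dx)^(1/1)
     = (integral_0^3 x^8 dx)^(1/1)
Step 2: integral_0^3 x^8 dx = [x^9/(9)] from 0 to 3 = 3^9/9
     = 19683/9 = 2187
Step 3: ||f||_1 = (2187)^(1/1) = 2187


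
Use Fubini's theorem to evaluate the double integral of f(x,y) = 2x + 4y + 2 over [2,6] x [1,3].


By Fubini, integrate in x first, then y.
Step 1: Fix y, integrate over x in [2,6]:
  integral(2x + 4y + 2, x=2..6)
  = 2*(6^2 - 2^2)/2 + (4y + 2)*(6 - 2)
  = 32 + (4y + 2)*4
  = 32 + 16y + 8
  = 40 + 16y
Step 2: Integrate over y in [1,3]:
  integral(40 + 16y, y=1..3)
  = 40*2 + 16*(3^2 - 1^2)/2
  = 80 + 64
  = 144


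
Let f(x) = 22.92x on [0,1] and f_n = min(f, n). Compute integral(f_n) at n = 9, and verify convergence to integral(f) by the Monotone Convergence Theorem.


f(x) = 22.92x on [0,1]; f_n(x) = min(22.92x, n). At n = 9:
Step 1: f(x) reaches 9 at x = 9/22.92 = 0.39267
Step 2: integral(f_9) = integral(22.92x, 0, 0.39267) + integral(9, 0.39267, 1)
       = 22.92*0.39267^2/2 + 9*(1 - 0.39267)
       = 1.767016 + 5.465969
       = 7.232984
Step 3: As n -> infinity, f_n increases to f, so by MCT integral(f_n) -> integral(f) = 22.92/2 = 11.46.
Convergence: integral(f_9) = 7.232984 -> 11.46 as n -> infinity


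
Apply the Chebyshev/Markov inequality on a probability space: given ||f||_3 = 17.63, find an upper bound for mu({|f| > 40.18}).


Chebyshev/Markov inequality: mu(|f| > eps) <= (||f||_p / eps)^p
Step 1: ||f||_3 / eps = 17.63 / 40.18 = 0.438776
Step 2: Raise to power p = 3:
  (0.438776)^3 = 0.084475
Step 3: Therefore mu(|f| > 40.18) <= 0.084475


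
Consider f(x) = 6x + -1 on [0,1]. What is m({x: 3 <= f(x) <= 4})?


f^(-1)([3, 4]) = {x : 3 <= 6x + -1 <= 4}
Solving: (3 - -1)/6 <= x <= (4 - -1)/6
= [0.666667, 0.833333]
Intersecting with [0,1]: [0.666667, 0.833333]
Measure = 0.833333 - 0.666667 = 0.166667


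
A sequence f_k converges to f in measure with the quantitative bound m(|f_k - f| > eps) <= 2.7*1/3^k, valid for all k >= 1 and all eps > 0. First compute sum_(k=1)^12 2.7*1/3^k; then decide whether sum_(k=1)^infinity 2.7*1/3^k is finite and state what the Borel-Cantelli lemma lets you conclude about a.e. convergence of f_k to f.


Step 1: List the terms 2.7*1/3^k for k = 1 to 12:
  k=1: 0.9
  k=2: 0.3
  k=3: 0.1
  k=4: 0.033333
  k=5: 0.011111
  k=6: 0.003704
  k=7: 0.001235
  k=8: 4.115226e-04
  k=9: 1.371742e-04
  k=10: 4.572474e-05
  k=11: 1.524158e-05
  k=12: 5.080526e-06
Step 2: Partial sum = 0.9 + 0.3 + 0.1 + 0.033333 + 0.011111 + 0.003704 + 0.001235 + 4.115226e-04 + 1.371742e-04 + 4.572474e-05 + 1.524158e-05 + 5.080526e-06
     = 1.349997
Step 3: The full series sum_(k>=1) 2.7*1/3^k converges (geometric series with ratio 1/3 < 1; a constant multiple of a convergent series converges).
Step 4: Fix eps > 0. Since sum_k m(|f_k - f| > eps) < infinity, the Borel-Cantelli lemma gives
        m(limsup_k {|f_k - f| > eps}) = 0, i.e. for a.e. x, |f_k(x) - f(x)| <= eps for all large k.
        Applying this with eps = 1/j for j = 1, 2, ... and intersecting the countably many full-measure sets,
        for a.e. x we get limsup_k |f_k(x) - f(x)| <= 1/j for every j, hence f_k -> f almost everywhere.
Conclusion: series converges; Borel-Cantelli yields f_k -> f a.e.


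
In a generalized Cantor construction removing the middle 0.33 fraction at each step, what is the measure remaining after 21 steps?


Step 1: At each step, fraction remaining = 1 - 0.33 = 0.67
Step 2: After 21 steps, measure = (0.67)^21
Result = 2.226234e-04


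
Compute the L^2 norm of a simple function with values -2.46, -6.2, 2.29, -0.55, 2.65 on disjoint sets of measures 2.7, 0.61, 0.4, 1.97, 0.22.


Step 1: Compute |f_i|^2 for each value:
  |-2.46|^2 = 6.0516
  |-6.2|^2 = 38.44
  |2.29|^2 = 5.2441
  |-0.55|^2 = 0.3025
  |2.65|^2 = 7.0225
Step 2: Multiply by measures and sum:
  6.0516 * 2.7 = 16.33932
  38.44 * 0.61 = 23.4484
  5.2441 * 0.4 = 2.09764
  0.3025 * 1.97 = 0.595925
  7.0225 * 0.22 = 1.54495
Sum = 16.33932 + 23.4484 + 2.09764 + 0.595925 + 1.54495 = 44.026235
Step 3: Take the p-th root:
||f||_2 = (44.026235)^(1/2) = 6.635227


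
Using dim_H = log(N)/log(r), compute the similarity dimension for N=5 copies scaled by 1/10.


For a self-similar set with N copies scaled by 1/r:
dim_H = log(N)/log(r) = log(5)/log(10)
= 1.609438/2.302585
= 0.69897


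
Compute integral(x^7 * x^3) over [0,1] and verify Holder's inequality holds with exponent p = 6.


Step 1: Exact integral of f*g = integral(x^10, 0, 1) = 1/11
     = 0.090909
Step 2: Holder bound with p=6, q=1.2:
  ||f||_p = (integral x^42 dx)^(1/6) = (1/43)^(1/6) = 0.534263
  ||g||_q = (integral x^3.6 dx)^(1/1.2) = (1/4.6)^(1/1.2) = 0.280351
Step 3: Holder bound = ||f||_p * ||g||_q = 0.534263 * 0.280351 = 0.149781
Verification: 0.090909 <= 0.149781 (Holder holds)


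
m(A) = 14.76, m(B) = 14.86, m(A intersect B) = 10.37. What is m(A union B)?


By inclusion-exclusion: m(A u B) = m(A) + m(B) - m(A n B)
= 14.76 + 14.86 - 10.37
= 19.25


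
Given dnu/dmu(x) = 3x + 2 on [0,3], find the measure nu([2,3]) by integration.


nu(A) = integral_A (dnu/dmu) dmu = integral_2^3 (3x + 2) dx
Step 1: Antiderivative F(x) = (3/2)x^2 + 2x
Step 2: F(3) = (3/2)*3^2 + 2*3 = 13.5 + 6 = 19.5
Step 3: F(2) = (3/2)*2^2 + 2*2 = 6 + 4 = 10
Step 4: nu([2,3]) = F(3) - F(2) = 19.5 - 10 = 9.5


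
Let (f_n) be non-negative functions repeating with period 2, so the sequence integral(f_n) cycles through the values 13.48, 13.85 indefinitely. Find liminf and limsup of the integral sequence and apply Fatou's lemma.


The sequence (integral(f_n)) is periodic with period 2, repeating the values 13.48, 13.85 indefinitely.
Step 1: For a periodic sequence, every tail (a_m, a_(m+1), ...) contains all 2 period values infinitely often.
Step 2: Hence inf of every tail = min of the period values = min(13.48, 13.85) = 13.48.
        liminf_n integral(f_n) = sup over m of (inf of tail from m) = 13.48.
Step 3: Similarly sup of every tail = max of the period values = 13.85.
        limsup_n integral(f_n) = 13.85.
Step 4: Fatou's lemma: integral(liminf_n f_n) <= liminf_n integral(f_n) = 13.48.
        So the integral of the pointwise liminf is at most 13.48.


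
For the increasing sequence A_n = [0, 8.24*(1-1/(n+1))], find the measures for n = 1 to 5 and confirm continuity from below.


By continuity of measure from below: if A_n increases to A, then m(A_n) -> m(A).
Here A = [0, 8.24], so m(A) = 8.24
Step 1: a_1 = 8.24*(1 - 1/2) = 4.12, m(A_1) = 4.12
Step 2: a_2 = 8.24*(1 - 1/3) = 5.4933, m(A_2) = 5.4933
Step 3: a_3 = 8.24*(1 - 1/4) = 6.18, m(A_3) = 6.18
Step 4: a_4 = 8.24*(1 - 1/5) = 6.592, m(A_4) = 6.592
Step 5: a_5 = 8.24*(1 - 1/6) = 6.8667, m(A_5) = 6.8667
Limit: m(A_n) -> m([0,8.24]) = 8.24


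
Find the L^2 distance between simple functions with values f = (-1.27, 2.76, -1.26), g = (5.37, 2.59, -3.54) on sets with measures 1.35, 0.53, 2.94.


Step 1: Compute differences f_i - g_i:
  -1.27 - 5.37 = -6.64
  2.76 - 2.59 = 0.17
  -1.26 - -3.54 = 2.28
Step 2: Compute |diff|^2 * measure for each set:
  |-6.64|^2 * 1.35 = 44.0896 * 1.35 = 59.52096
  |0.17|^2 * 0.53 = 0.0289 * 0.53 = 0.015317
  |2.28|^2 * 2.94 = 5.1984 * 2.94 = 15.283296
Step 3: Sum = 74.819573
Step 4: ||f-g||_2 = (74.819573)^(1/2) = 8.649831


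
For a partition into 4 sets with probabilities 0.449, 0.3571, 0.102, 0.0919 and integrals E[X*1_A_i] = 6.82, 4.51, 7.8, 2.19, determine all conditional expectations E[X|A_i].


For each cell A_i: E[X|A_i] = E[X*1_A_i] / P(A_i)
Step 1: E[X|A_1] = 6.82 / 0.449 = 15.18931
Step 2: E[X|A_2] = 4.51 / 0.3571 = 12.629516
Step 3: E[X|A_3] = 7.8 / 0.102 = 76.470588
Step 4: E[X|A_4] = 2.19 / 0.0919 = 23.83025
Verification: E[X] = sum E[X*1_A_i] = 6.82 + 4.51 + 7.8 + 2.19 = 21.32


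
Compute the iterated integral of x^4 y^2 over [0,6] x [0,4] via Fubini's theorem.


By Fubini's theorem, the double integral factors as a product of single integrals:
Step 1: integral_0^6 x^4 dx = [x^5/5] from 0 to 6
     = 6^5/5 = 1555.2
Step 2: integral_0^4 y^2 dy = [y^3/3] from 0 to 4
     = 4^3/3 = 21.333333
Step 3: Double integral = 1555.2 * 21.333333 = 33177.6


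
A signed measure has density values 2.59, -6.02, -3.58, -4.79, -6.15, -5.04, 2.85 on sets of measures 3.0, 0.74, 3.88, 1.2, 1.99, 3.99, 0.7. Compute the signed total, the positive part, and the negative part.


Step 1: Compute signed measure on each set:
  Set 1: 2.59 * 3.0 = 7.77
  Set 2: -6.02 * 0.74 = -4.4548
  Set 3: -3.58 * 3.88 = -13.8904
  Set 4: -4.79 * 1.2 = -5.748
  Set 5: -6.15 * 1.99 = -12.2385
  Set 6: -5.04 * 3.99 = -20.1096
  Set 7: 2.85 * 0.7 = 1.995
Step 2: Total signed measure = (7.77) + (-4.4548) + (-13.8904) + (-5.748) + (-12.2385) + (-20.1096) + (1.995)
     = -46.6763
Step 3: Positive part mu+(X) = sum of positive contributions = 9.765
Step 4: Negative part mu-(X) = |sum of negative contributions| = 56.4413


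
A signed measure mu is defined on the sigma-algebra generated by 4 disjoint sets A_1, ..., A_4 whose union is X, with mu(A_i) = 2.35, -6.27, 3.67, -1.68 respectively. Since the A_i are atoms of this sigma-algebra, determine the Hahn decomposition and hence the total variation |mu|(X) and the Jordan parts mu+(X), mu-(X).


Step 1: Every measurable set is a union of atoms (the cells / points), so a Hahn decomposition is
  obtained by grouping atoms by sign: P = union of atoms with mu > 0, N = union of the remaining atoms.
  Atoms in P (indices): 1, 3;  atoms in N (indices): 2, 4
  Positive values: 2.35, 3.67
  Negative values: -6.27, -1.68
Step 2: mu+(X) = mu(P) = sum of positive atom values = 6.02
Step 3: mu-(X) = -mu(N) = sum of |negative atom values| = 7.95
Step 4: |mu|(X) = mu+(X) + mu-(X) = 6.02 + 7.95 = 13.97


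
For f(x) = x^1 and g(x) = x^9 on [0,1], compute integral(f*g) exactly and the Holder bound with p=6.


Step 1: Exact integral of f*g = integral(x^10, 0, 1) = 1/11
     = 0.090909
Step 2: Holder bound with p=6, q=1.2:
  ||f||_p = (integral x^6 dx)^(1/6) = (1/7)^(1/6) = 0.72302
  ||g||_q = (integral x^10.8 dx)^(1/1.2) = (1/11.8)^(1/1.2) = 0.127869
Step 3: Holder bound = ||f||_p * ||g||_q = 0.72302 * 0.127869 = 0.092452
Verification: 0.090909 <= 0.092452 (Holder holds)


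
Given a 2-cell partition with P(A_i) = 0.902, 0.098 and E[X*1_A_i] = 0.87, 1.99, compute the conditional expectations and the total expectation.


For each cell A_i: E[X|A_i] = E[X*1_A_i] / P(A_i)
Step 1: E[X|A_1] = 0.87 / 0.902 = 0.964523
Step 2: E[X|A_2] = 1.99 / 0.098 = 20.306122
Verification: E[X] = sum E[X*1_A_i] = 0.87 + 1.99 = 2.86


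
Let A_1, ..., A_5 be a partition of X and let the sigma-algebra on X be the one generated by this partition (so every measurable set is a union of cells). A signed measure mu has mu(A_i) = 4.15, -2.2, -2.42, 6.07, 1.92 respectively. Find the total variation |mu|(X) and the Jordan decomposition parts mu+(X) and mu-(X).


Step 1: Every measurable set is a union of atoms (the cells / points), so a Hahn decomposition is
  obtained by grouping atoms by sign: P = union of atoms with mu > 0, N = union of the remaining atoms.
  Atoms in P (indices): 1, 4, 5;  atoms in N (indices): 2, 3
  Positive values: 4.15, 6.07, 1.92
  Negative values: -2.2, -2.42
Step 2: mu+(X) = mu(P) = sum of positive atom values = 12.14
Step 3: mu-(X) = -mu(N) = sum of |negative atom values| = 4.62
Step 4: |mu|(X) = mu+(X) + mu-(X) = 12.14 + 4.62 = 16.76


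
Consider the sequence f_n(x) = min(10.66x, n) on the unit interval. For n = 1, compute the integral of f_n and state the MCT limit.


f(x) = 10.66x on [0,1]; f_n(x) = min(10.66x, n). At n = 1:
Step 1: f(x) reaches 1 at x = 1/10.66 = 0.093809
Step 2: integral(f_1) = integral(10.66x, 0, 0.093809) + integral(1, 0.093809, 1)
       = 10.66*0.093809^2/2 + 1*(1 - 0.093809)
       = 0.046904 + 0.906191
       = 0.953096
Step 3: As n -> infinity, f_n increases to f, so by MCT integral(f_n) -> integral(f) = 10.66/2 = 5.33.
Convergence: integral(f_1) = 0.953096 -> 5.33 as n -> infinity


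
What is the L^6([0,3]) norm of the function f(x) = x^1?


Step 1: ||f||_6 = (integral_0^3 |x^1|^6 dx)^(1/6)
     = (integral_0^3 x^6 dx)^(1/6)
Step 2: integral_0^3 x^6 dx = [x^7/(7)] from 0 to 3 = 3^7/7
     = 2187/7 = 312.428571
Step 3: ||f||_6 = (312.428571)^(1/6) = 2.604904


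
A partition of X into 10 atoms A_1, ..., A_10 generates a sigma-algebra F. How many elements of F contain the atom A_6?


Each element of F is a union of some subset S of the 10 atoms.
The element contains A_6 iff A_6 is in S.
So we count subsets S of {A_1,...,A_10} with A_6 in S: choose freely among the other 9 atoms.
Count = 2^(10-1) = 2^9 = 512.


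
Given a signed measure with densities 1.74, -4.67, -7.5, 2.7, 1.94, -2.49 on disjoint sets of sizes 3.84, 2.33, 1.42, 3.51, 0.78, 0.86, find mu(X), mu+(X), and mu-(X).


Step 1: Compute signed measure on each set:
  Set 1: 1.74 * 3.84 = 6.6816
  Set 2: -4.67 * 2.33 = -10.8811
  Set 3: -7.5 * 1.42 = -10.65
  Set 4: 2.7 * 3.51 = 9.477
  Set 5: 1.94 * 0.78 = 1.5132
  Set 6: -2.49 * 0.86 = -2.1414
Step 2: Total signed measure = (6.6816) + (-10.8811) + (-10.65) + (9.477) + (1.5132) + (-2.1414)
     = -6.0007
Step 3: Positive part mu+(X) = sum of positive contributions = 17.6718
Step 4: Negative part mu-(X) = |sum of negative contributions| = 23.6725


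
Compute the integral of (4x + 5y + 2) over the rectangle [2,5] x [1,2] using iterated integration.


By Fubini, integrate in x first, then y.
Step 1: Fix y, integrate over x in [2,5]:
  integral(4x + 5y + 2, x=2..5)
  = 4*(5^2 - 2^2)/2 + (5y + 2)*(5 - 2)
  = 42 + (5y + 2)*3
  = 42 + 15y + 6
  = 48 + 15y
Step 2: Integrate over y in [1,2]:
  integral(48 + 15y, y=1..2)
  = 48*1 + 15*(2^2 - 1^2)/2
  = 48 + 22.5
  = 70.5


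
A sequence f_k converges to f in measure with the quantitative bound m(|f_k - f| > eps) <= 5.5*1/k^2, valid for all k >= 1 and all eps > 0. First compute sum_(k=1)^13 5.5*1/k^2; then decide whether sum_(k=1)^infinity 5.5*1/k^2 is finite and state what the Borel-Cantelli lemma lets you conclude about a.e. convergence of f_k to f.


Step 1: List the terms 5.5*1/k^2 for k = 1 to 13:
  k=1: 5.5
  k=2: 1.375
  k=3: 0.611111
  k=4: 0.34375
  k=5: 0.22
  k=6: 0.152778
  k=7: 0.112245
  k=8: 0.085938
  k=9: 0.067901
  k=10: 0.055
  k=11: 0.045455
  k=12: 0.038194
  k=13: 0.032544
Step 2: Partial sum = 5.5 + 1.375 + 0.611111 + 0.34375 + 0.22 + 0.152778 + 0.112245 + 0.085938 + 0.067901 + 0.055 + 0.045455 + 0.038194 + 0.032544
     = 8.639916
Step 3: The full series sum_(k>=1) 5.5*1/k^2 converges (p-series with p = 2 > 1; a constant multiple of a convergent series converges).
Step 4: Fix eps > 0. Since sum_k m(|f_k - f| > eps) < infinity, the Borel-Cantelli lemma gives
        m(limsup_k {|f_k - f| > eps}) = 0, i.e. for a.e. x, |f_k(x) - f(x)| <= eps for all large k.
        Applying this with eps = 1/j for j = 1, 2, ... and intersecting the countably many full-measure sets,
        for a.e. x we get limsup_k |f_k(x) - f(x)| <= 1/j for every j, hence f_k -> f almost everywhere.
Conclusion: series converges; Borel-Cantelli yields f_k -> f a.e.


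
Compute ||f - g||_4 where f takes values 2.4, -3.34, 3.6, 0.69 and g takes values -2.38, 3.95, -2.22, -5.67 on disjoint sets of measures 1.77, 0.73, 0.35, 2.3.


Step 1: Compute differences f_i - g_i:
  2.4 - -2.38 = 4.78
  -3.34 - 3.95 = -7.29
  3.6 - -2.22 = 5.82
  0.69 - -5.67 = 6.36
Step 2: Compute |diff|^4 * measure for each set:
  |4.78|^4 * 1.77 = 522.049383 * 1.77 = 924.027407
  |-7.29|^4 * 0.73 = 2824.295365 * 0.73 = 2061.735616
  |5.82|^4 * 0.35 = 1147.339482 * 0.35 = 401.568819
  |6.36|^4 * 2.3 = 1636.17014 * 2.3 = 3763.191322
Step 3: Sum = 7150.523164
Step 4: ||f-g||_4 = (7150.523164)^(1/4) = 9.195693


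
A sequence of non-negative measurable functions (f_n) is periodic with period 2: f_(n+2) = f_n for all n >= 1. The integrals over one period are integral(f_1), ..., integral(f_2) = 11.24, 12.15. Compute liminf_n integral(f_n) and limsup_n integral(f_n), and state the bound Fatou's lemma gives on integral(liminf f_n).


The sequence (integral(f_n)) is periodic with period 2, repeating the values 11.24, 12.15 indefinitely.
Step 1: For a periodic sequence, every tail (a_m, a_(m+1), ...) contains all 2 period values infinitely often.
Step 2: Hence inf of every tail = min of the period values = min(11.24, 12.15) = 11.24.
        liminf_n integral(f_n) = sup over m of (inf of tail from m) = 11.24.
Step 3: Similarly sup of every tail = max of the period values = 12.15.
        limsup_n integral(f_n) = 12.15.
Step 4: Fatou's lemma: integral(liminf_n f_n) <= liminf_n integral(f_n) = 11.24.
        So the integral of the pointwise liminf is at most 11.24.


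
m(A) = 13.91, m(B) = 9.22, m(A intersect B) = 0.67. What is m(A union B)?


By inclusion-exclusion: m(A u B) = m(A) + m(B) - m(A n B)
= 13.91 + 9.22 - 0.67
= 22.46


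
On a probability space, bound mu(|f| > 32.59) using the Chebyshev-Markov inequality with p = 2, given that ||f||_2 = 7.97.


Chebyshev/Markov inequality: mu(|f| > eps) <= (||f||_p / eps)^p
Step 1: ||f||_2 / eps = 7.97 / 32.59 = 0.244554
Step 2: Raise to power p = 2:
  (0.244554)^2 = 0.059806
Step 3: Therefore mu(|f| > 32.59) <= 0.059806


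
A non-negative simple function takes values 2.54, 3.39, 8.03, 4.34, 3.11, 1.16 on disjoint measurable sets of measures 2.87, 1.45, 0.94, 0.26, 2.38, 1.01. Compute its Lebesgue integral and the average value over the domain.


Step 1: Integral = sum(value_i * measure_i)
= 2.54*2.87 + 3.39*1.45 + 8.03*0.94 + 4.34*0.26 + 3.11*2.38 + 1.16*1.01
= 7.2898 + 4.9155 + 7.5482 + 1.1284 + 7.4018 + 1.1716
= 29.4553
Step 2: Total measure of domain = 2.87 + 1.45 + 0.94 + 0.26 + 2.38 + 1.01 = 8.91
Step 3: Average value = 29.4553 / 8.91 = 3.30587


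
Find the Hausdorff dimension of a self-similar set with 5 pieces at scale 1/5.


For a self-similar set with N copies scaled by 1/r:
dim_H = log(N)/log(r) = log(5)/log(5)
= 1.609438/1.609438
= 1


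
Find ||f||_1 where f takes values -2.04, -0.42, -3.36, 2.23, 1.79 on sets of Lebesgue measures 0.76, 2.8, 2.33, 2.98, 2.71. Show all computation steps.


Step 1: Compute |f_i|^1 for each value:
  |-2.04|^1 = 2.04
  |-0.42|^1 = 0.42
  |-3.36|^1 = 3.36
  |2.23|^1 = 2.23
  |1.79|^1 = 1.79
Step 2: Multiply by measures and sum:
  2.04 * 0.76 = 1.5504
  0.42 * 2.8 = 1.176
  3.36 * 2.33 = 7.8288
  2.23 * 2.98 = 6.6454
  1.79 * 2.71 = 4.8509
Sum = 1.5504 + 1.176 + 7.8288 + 6.6454 + 4.8509 = 22.0515
Step 3: Take the p-th root:
||f||_1 = (22.0515)^(1/1) = 22.0515


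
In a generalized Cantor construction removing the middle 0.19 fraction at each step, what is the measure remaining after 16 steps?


Step 1: At each step, fraction remaining = 1 - 0.19 = 0.81
Step 2: After 16 steps, measure = (0.81)^16
Result = 0.034337


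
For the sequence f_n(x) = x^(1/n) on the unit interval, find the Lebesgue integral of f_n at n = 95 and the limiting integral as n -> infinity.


At n = 95: f_95(x) = x^(1/95).
Step 1: integral(x^(1/95), 0, 1) = [x^(1/95+1) / (1/95+1)] from 0 to 1
     = 1 / (1/95 + 1) = 1 / ((95+1)/95) = 95/(95+1)
     = 95/96 = 0.989583
Step 2: As n -> infinity, f_n(x) = x^(1/n) -> 1 for x in (0,1], and f_n is increasing in n.
By MCT, lim_n integral(f_n) = integral(lim_n f_n) = integral(1, 0, 1) = 1.
Step 3: Verify convergence: 95/96 = 0.989583 -> 1


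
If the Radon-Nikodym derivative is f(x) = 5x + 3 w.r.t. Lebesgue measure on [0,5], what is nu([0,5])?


nu(A) = integral_A (dnu/dmu) dmu = integral_0^5 (5x + 3) dx
Step 1: Antiderivative F(x) = (5/2)x^2 + 3x
Step 2: F(5) = (5/2)*5^2 + 3*5 = 62.5 + 15 = 77.5
Step 3: F(0) = (5/2)*0^2 + 3*0 = 0.0 + 0 = 0.0
Step 4: nu([0,5]) = F(5) - F(0) = 77.5 - 0.0 = 77.5


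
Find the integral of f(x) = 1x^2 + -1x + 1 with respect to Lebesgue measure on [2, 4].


The Lebesgue integral of a Riemann-integrable function agrees with the Riemann integral.
Antiderivative F(x) = (1/3)x^3 + (-1/2)x^2 + 1x
F(4) = (1/3)*4^3 + (-1/2)*4^2 + 1*4
     = (1/3)*64 + (-1/2)*16 + 1*4
     = 21.333333 + -8 + 4
     = 17.333333
F(2) = 2.666667
Integral = F(4) - F(2) = 17.333333 - 2.666667 = 14.666667


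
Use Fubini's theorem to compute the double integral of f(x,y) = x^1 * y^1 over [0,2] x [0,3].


By Fubini's theorem, the double integral factors as a product of single integrals:
Step 1: integral_0^2 x^1 dx = [x^2/2] from 0 to 2
     = 2^2/2 = 2
Step 2: integral_0^3 y^1 dy = [y^2/2] from 0 to 3
     = 3^2/2 = 4.5
Step 3: Double integral = 2 * 4.5 = 9


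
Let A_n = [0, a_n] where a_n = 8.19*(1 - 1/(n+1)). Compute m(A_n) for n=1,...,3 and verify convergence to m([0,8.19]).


By continuity of measure from below: if A_n increases to A, then m(A_n) -> m(A).
Here A = [0, 8.19], so m(A) = 8.19
Step 1: a_1 = 8.19*(1 - 1/2) = 4.095, m(A_1) = 4.095
Step 2: a_2 = 8.19*(1 - 1/3) = 5.46, m(A_2) = 5.46
Step 3: a_3 = 8.19*(1 - 1/4) = 6.1425, m(A_3) = 6.1425
Limit: m(A_n) -> m([0,8.19]) = 8.19


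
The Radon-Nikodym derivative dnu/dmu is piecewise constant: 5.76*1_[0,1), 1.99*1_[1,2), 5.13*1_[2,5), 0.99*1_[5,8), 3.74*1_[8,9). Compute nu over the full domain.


Integrate each piece of the Radon-Nikodym derivative:
Step 1: integral_0^1 5.76 dx = 5.76*(1-0) = 5.76*1 = 5.76
Step 2: integral_1^2 1.99 dx = 1.99*(2-1) = 1.99*1 = 1.99
Step 3: integral_2^5 5.13 dx = 5.13*(5-2) = 5.13*3 = 15.39
Step 4: integral_5^8 0.99 dx = 0.99*(8-5) = 0.99*3 = 2.97
Step 5: integral_8^9 3.74 dx = 3.74*(9-8) = 3.74*1 = 3.74
Total: 5.76 + 1.99 + 15.39 + 2.97 + 3.74 = 29.85


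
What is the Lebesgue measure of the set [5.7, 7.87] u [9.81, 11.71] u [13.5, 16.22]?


For pairwise disjoint intervals, m(union) = sum of lengths.
= (7.87 - 5.7) + (11.71 - 9.81) + (16.22 - 13.5)
= 2.17 + 1.9 + 2.72
= 6.79


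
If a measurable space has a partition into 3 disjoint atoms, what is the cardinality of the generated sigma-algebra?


Each element of the sigma-algebra is a union of some subset of the 3 atoms.
The number of such subsets is 2^3 = 8.


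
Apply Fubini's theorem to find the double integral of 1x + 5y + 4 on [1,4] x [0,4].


By Fubini, integrate in x first, then y.
Step 1: Fix y, integrate over x in [1,4]:
  integral(1x + 5y + 4, x=1..4)
  = 1*(4^2 - 1^2)/2 + (5y + 4)*(4 - 1)
  = 7.5 + (5y + 4)*3
  = 7.5 + 15y + 12
  = 19.5 + 15y
Step 2: Integrate over y in [0,4]:
  integral(19.5 + 15y, y=0..4)
  = 19.5*4 + 15*(4^2 - 0^2)/2
  = 78 + 120
  = 198


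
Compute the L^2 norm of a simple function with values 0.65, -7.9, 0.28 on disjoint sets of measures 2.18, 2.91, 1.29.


Step 1: Compute |f_i|^2 for each value:
  |0.65|^2 = 0.4225
  |-7.9|^2 = 62.41
  |0.28|^2 = 0.0784
Step 2: Multiply by measures and sum:
  0.4225 * 2.18 = 0.92105
  62.41 * 2.91 = 181.6131
  0.0784 * 1.29 = 0.101136
Sum = 0.92105 + 181.6131 + 0.101136 = 182.635286
Step 3: Take the p-th root:
||f||_2 = (182.635286)^(1/2) = 13.514262


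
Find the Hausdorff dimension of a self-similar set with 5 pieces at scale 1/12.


For a self-similar set with N copies scaled by 1/r:
dim_H = log(N)/log(r) = log(5)/log(12)
= 1.609438/2.484907
= 0.647685


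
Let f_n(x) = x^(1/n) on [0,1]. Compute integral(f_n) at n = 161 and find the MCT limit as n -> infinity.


At n = 161: f_161(x) = x^(1/161).
Step 1: integral(x^(1/161), 0, 1) = [x^(1/161+1) / (1/161+1)] from 0 to 1
     = 1 / (1/161 + 1) = 1 / ((161+1)/161) = 161/(161+1)
     = 161/162 = 0.993827
Step 2: As n -> infinity, f_n(x) = x^(1/n) -> 1 for x in (0,1], and f_n is increasing in n.
By MCT, lim_n integral(f_n) = integral(lim_n f_n) = integral(1, 0, 1) = 1.
Step 3: Verify convergence: 161/162 = 0.993827 -> 1


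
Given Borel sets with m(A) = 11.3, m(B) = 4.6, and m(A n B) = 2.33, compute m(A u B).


By inclusion-exclusion: m(A u B) = m(A) + m(B) - m(A n B)
= 11.3 + 4.6 - 2.33
= 13.57


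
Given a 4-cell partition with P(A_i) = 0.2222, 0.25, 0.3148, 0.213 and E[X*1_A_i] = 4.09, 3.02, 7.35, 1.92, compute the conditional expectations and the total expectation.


For each cell A_i: E[X|A_i] = E[X*1_A_i] / P(A_i)
Step 1: E[X|A_1] = 4.09 / 0.2222 = 18.406841
Step 2: E[X|A_2] = 3.02 / 0.25 = 12.08
Step 3: E[X|A_3] = 7.35 / 0.3148 = 23.348158
Step 4: E[X|A_4] = 1.92 / 0.213 = 9.014085
Verification: E[X] = sum E[X*1_A_i] = 4.09 + 3.02 + 7.35 + 1.92 = 16.38


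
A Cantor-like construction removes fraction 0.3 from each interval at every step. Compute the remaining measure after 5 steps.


Step 1: At each step, fraction remaining = 1 - 0.3 = 0.7
Step 2: After 5 steps, measure = (0.7)^5
Step 3: Computing the power step by step:
  After step 1: 0.7
  After step 2: 0.49
  After step 3: 0.343
  After step 4: 0.2401
  After step 5: 0.16807
Result = 0.16807


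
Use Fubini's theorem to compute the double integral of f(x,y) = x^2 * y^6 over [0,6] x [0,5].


By Fubini's theorem, the double integral factors as a product of single integrals:
Step 1: integral_0^6 x^2 dx = [x^3/3] from 0 to 6
     = 6^3/3 = 72
Step 2: integral_0^5 y^6 dy = [y^7/7] from 0 to 5
     = 5^7/7 = 11160.714286
Step 3: Double integral = 72 * 11160.714286 = 803571.428571


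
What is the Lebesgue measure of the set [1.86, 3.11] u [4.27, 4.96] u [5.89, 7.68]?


For pairwise disjoint intervals, m(union) = sum of lengths.
= (3.11 - 1.86) + (4.96 - 4.27) + (7.68 - 5.89)
= 1.25 + 0.69 + 1.79
= 3.73


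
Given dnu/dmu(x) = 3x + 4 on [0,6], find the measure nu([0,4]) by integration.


nu(A) = integral_A (dnu/dmu) dmu = integral_0^4 (3x + 4) dx
Step 1: Antiderivative F(x) = (3/2)x^2 + 4x
Step 2: F(4) = (3/2)*4^2 + 4*4 = 24 + 16 = 40
Step 3: F(0) = (3/2)*0^2 + 4*0 = 0.0 + 0 = 0.0
Step 4: nu([0,4]) = F(4) - F(0) = 40 - 0.0 = 40


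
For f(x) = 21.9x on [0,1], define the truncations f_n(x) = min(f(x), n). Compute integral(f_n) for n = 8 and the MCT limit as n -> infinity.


f(x) = 21.9x on [0,1]; f_n(x) = min(21.9x, n). At n = 8:
Step 1: f(x) reaches 8 at x = 8/21.9 = 0.365297
Step 2: integral(f_8) = integral(21.9x, 0, 0.365297) + integral(8, 0.365297, 1)
       = 21.9*0.365297^2/2 + 8*(1 - 0.365297)
       = 1.461187 + 5.077626
       = 6.538813
Step 3: As n -> infinity, f_n increases to f, so by MCT integral(f_n) -> integral(f) = 21.9/2 = 10.95.
Convergence: integral(f_8) = 6.538813 -> 10.95 as n -> infinity


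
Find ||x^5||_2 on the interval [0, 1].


Step 1: ||f||_2 = (integral_0^1 |x^5|^2 dx)^(1/2)
     = (integral_0^1 x^10 dx)^(1/2)
Step 2: integral_0^1 x^10 dx = [x^11/(11)] from 0 to 1 = 1^11/11
     = 1/11 = 0.090909
Step 3: ||f||_2 = (0.090909)^(1/2) = 0.301511


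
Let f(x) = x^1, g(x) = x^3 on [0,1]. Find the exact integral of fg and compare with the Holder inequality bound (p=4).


Step 1: Exact integral of f*g = integral(x^4, 0, 1) = 1/5
     = 0.2
Step 2: Holder bound with p=4, q=1.333333:
  ||f||_p = (integral x^4 dx)^(1/4) = (1/5)^(1/4) = 0.66874
  ||g||_q = (integral x^4 dx)^(1/1.333333) = (1/5)^(1/1.333333) = 0.29907
Step 3: Holder bound = ||f||_p * ||g||_q = 0.66874 * 0.29907 = 0.2
Verification: 0.2 <= 0.2 (Holder holds)


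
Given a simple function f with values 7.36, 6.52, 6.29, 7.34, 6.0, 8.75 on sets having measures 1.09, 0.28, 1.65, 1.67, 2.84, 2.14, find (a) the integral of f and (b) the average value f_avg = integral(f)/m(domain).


Step 1: Integral = sum(value_i * measure_i)
= 7.36*1.09 + 6.52*0.28 + 6.29*1.65 + 7.34*1.67 + 6.0*2.84 + 8.75*2.14
= 8.0224 + 1.8256 + 10.3785 + 12.2578 + 17.04 + 18.725
= 68.2493
Step 2: Total measure of domain = 1.09 + 0.28 + 1.65 + 1.67 + 2.84 + 2.14 = 9.67
Step 3: Average value = 68.2493 / 9.67 = 7.057839


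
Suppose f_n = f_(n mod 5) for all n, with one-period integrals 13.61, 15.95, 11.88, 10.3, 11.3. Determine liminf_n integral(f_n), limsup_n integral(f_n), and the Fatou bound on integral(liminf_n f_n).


The sequence (integral(f_n)) is periodic with period 5, repeating the values 13.61, 15.95, 11.88, 10.3, 11.3 indefinitely.
Step 1: For a periodic sequence, every tail (a_m, a_(m+1), ...) contains all 5 period values infinitely often.
Step 2: Hence inf of every tail = min of the period values = min(13.61, 15.95, 11.88, 10.3, 11.3) = 10.3.
        liminf_n integral(f_n) = sup over m of (inf of tail from m) = 10.3.
Step 3: Similarly sup of every tail = max of the period values = 15.95.
        limsup_n integral(f_n) = 15.95.
Step 4: Fatou's lemma: integral(liminf_n f_n) <= liminf_n integral(f_n) = 10.3.
        So the integral of the pointwise liminf is at most 10.3.


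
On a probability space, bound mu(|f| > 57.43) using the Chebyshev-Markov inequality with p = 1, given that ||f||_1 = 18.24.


Chebyshev/Markov inequality: mu(|f| > eps) <= (||f||_p / eps)^p
Step 1: ||f||_1 / eps = 18.24 / 57.43 = 0.317604
Step 2: Raise to power p = 1:
  (0.317604)^1 = 0.317604
Step 3: Therefore mu(|f| > 57.43) <= 0.317604


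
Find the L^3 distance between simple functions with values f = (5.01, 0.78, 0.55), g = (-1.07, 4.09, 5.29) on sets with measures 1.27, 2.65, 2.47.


Step 1: Compute differences f_i - g_i:
  5.01 - -1.07 = 6.08
  0.78 - 4.09 = -3.31
  0.55 - 5.29 = -4.74
Step 2: Compute |diff|^3 * measure for each set:
  |6.08|^3 * 1.27 = 224.755712 * 1.27 = 285.439754
  |-3.31|^3 * 2.65 = 36.264691 * 2.65 = 96.101431
  |-4.74|^3 * 2.47 = 106.496424 * 2.47 = 263.046167
Step 3: Sum = 644.587353
Step 4: ||f-g||_3 = (644.587353)^(1/3) = 8.63828


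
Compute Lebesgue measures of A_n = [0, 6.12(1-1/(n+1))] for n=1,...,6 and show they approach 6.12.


By continuity of measure from below: if A_n increases to A, then m(A_n) -> m(A).
Here A = [0, 6.12], so m(A) = 6.12
Step 1: a_1 = 6.12*(1 - 1/2) = 3.06, m(A_1) = 3.06
Step 2: a_2 = 6.12*(1 - 1/3) = 4.08, m(A_2) = 4.08
Step 3: a_3 = 6.12*(1 - 1/4) = 4.59, m(A_3) = 4.59
Step 4: a_4 = 6.12*(1 - 1/5) = 4.896, m(A_4) = 4.896
Step 5: a_5 = 6.12*(1 - 1/6) = 5.1, m(A_5) = 5.1
Step 6: a_6 = 6.12*(1 - 1/7) = 5.2457, m(A_6) = 5.2457
Limit: m(A_n) -> m([0,6.12]) = 6.12


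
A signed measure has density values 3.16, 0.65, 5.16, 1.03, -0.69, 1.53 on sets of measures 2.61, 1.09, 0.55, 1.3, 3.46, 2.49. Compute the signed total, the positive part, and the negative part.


Step 1: Compute signed measure on each set:
  Set 1: 3.16 * 2.61 = 8.2476
  Set 2: 0.65 * 1.09 = 0.7085
  Set 3: 5.16 * 0.55 = 2.838
  Set 4: 1.03 * 1.3 = 1.339
  Set 5: -0.69 * 3.46 = -2.3874
  Set 6: 1.53 * 2.49 = 3.8097
Step 2: Total signed measure = (8.2476) + (0.7085) + (2.838) + (1.339) + (-2.3874) + (3.8097)
     = 14.5554
Step 3: Positive part mu+(X) = sum of positive contributions = 16.9428
Step 4: Negative part mu-(X) = |sum of negative contributions| = 2.3874


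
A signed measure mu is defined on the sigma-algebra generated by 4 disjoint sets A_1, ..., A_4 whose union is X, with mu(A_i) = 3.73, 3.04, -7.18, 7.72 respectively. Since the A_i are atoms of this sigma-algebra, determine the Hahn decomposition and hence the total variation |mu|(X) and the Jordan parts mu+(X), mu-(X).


Step 1: Every measurable set is a union of atoms (the cells / points), so a Hahn decomposition is
  obtained by grouping atoms by sign: P = union of atoms with mu > 0, N = union of the remaining atoms.
  Atoms in P (indices): 1, 2, 4;  atoms in N (indices): 3
  Positive values: 3.73, 3.04, 7.72
  Negative values: -7.18
Step 2: mu+(X) = mu(P) = sum of positive atom values = 14.49
Step 3: mu-(X) = -mu(N) = sum of |negative atom values| = 7.18
Step 4: |mu|(X) = mu+(X) + mu-(X) = 14.49 + 7.18 = 21.67


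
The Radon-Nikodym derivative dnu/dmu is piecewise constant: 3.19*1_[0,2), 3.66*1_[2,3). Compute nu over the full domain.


Integrate each piece of the Radon-Nikodym derivative:
Step 1: integral_0^2 3.19 dx = 3.19*(2-0) = 3.19*2 = 6.38
Step 2: integral_2^3 3.66 dx = 3.66*(3-2) = 3.66*1 = 3.66
Total: 6.38 + 3.66 = 10.04


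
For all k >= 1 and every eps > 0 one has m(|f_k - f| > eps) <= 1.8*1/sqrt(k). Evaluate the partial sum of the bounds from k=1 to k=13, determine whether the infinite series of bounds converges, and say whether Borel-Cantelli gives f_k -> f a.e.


Step 1: List the terms 1.8*1/sqrt(k) for k = 1 to 13:
  k=1: 1.8
  k=2: 1.272792
  k=3: 1.03923
  k=4: 0.9
  k=5: 0.804984
  k=6: 0.734847
  k=7: 0.680336
  k=8: 0.636396
  k=9: 0.6
  k=10: 0.56921
  k=11: 0.54272
  k=12: 0.519615
  k=13: 0.49923
Step 2: Partial sum = 1.8 + 1.272792 + 1.03923 + 0.9 + 0.804984 + 0.734847 + 0.680336 + 0.636396 + 0.6 + 0.56921 + 0.54272 + 0.519615 + 0.49923
     = 10.599362
Step 3: The full series sum_(k>=1) 1.8*1/sqrt(k) diverges (p-series with p = 1/2 <= 1; a nonzero constant multiple of a divergent series diverges).
Step 4: The (first) Borel-Cantelli lemma requires a summable sequence of measures, so it does not apply here;
        from this bound alone no conclusion about a.e. convergence can be drawn (convergence in measure still
        gives an a.e.-convergent subsequence, but not a.e. convergence of the whole sequence).
Conclusion: series diverges; Borel-Cantelli is inconclusive about a.e. convergence of f_k.


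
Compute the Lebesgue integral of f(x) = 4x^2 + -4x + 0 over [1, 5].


The Lebesgue integral of a Riemann-integrable function agrees with the Riemann integral.
Antiderivative F(x) = (4/3)x^3 + (-4/2)x^2 + 0x
F(5) = (4/3)*5^3 + (-4/2)*5^2 + 0*5
     = (4/3)*125 + (-4/2)*25 + 0*5
     = 166.666667 + -50 + 0
     = 116.666667
F(1) = -0.666667
Integral = F(5) - F(1) = 116.666667 - -0.666667 = 117.333333


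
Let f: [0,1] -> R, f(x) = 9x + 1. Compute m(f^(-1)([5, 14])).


f^(-1)([5, 14]) = {x : 5 <= 9x + 1 <= 14}
Solving: (5 - 1)/9 <= x <= (14 - 1)/9
= [0.444444, 1.444444]
Intersecting with [0,1]: [0.444444, 1]
Measure = 1 - 0.444444 = 0.555556


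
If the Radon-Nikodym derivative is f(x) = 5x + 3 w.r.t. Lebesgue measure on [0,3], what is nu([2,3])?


nu(A) = integral_A (dnu/dmu) dmu = integral_2^3 (5x + 3) dx
Step 1: Antiderivative F(x) = (5/2)x^2 + 3x
Step 2: F(3) = (5/2)*3^2 + 3*3 = 22.5 + 9 = 31.5
Step 3: F(2) = (5/2)*2^2 + 3*2 = 10 + 6 = 16
Step 4: nu([2,3]) = F(3) - F(2) = 31.5 - 16 = 15.5


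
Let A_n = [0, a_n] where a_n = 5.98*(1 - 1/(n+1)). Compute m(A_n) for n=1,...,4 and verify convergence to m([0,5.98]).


By continuity of measure from below: if A_n increases to A, then m(A_n) -> m(A).
Here A = [0, 5.98], so m(A) = 5.98
Step 1: a_1 = 5.98*(1 - 1/2) = 2.99, m(A_1) = 2.99
Step 2: a_2 = 5.98*(1 - 1/3) = 3.9867, m(A_2) = 3.9867
Step 3: a_3 = 5.98*(1 - 1/4) = 4.485, m(A_3) = 4.485
Step 4: a_4 = 5.98*(1 - 1/5) = 4.784, m(A_4) = 4.784
Limit: m(A_n) -> m([0,5.98]) = 5.98


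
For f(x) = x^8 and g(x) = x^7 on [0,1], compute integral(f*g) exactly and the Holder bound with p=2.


Step 1: Exact integral of f*g = integral(x^15, 0, 1) = 1/16
     = 0.0625
Step 2: Holder bound with p=2, q=2:
  ||f||_p = (integral x^16 dx)^(1/2) = (1/17)^(1/2) = 0.242536
  ||g||_q = (integral x^14 dx)^(1/2) = (1/15)^(1/2) = 0.258199
Step 3: Holder bound = ||f||_p * ||g||_q = 0.242536 * 0.258199 = 0.062622
Verification: 0.0625 <= 0.062622 (Holder holds)


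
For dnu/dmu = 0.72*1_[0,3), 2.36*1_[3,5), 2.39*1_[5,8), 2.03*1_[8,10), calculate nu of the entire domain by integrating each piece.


Integrate each piece of the Radon-Nikodym derivative:
Step 1: integral_0^3 0.72 dx = 0.72*(3-0) = 0.72*3 = 2.16
Step 2: integral_3^5 2.36 dx = 2.36*(5-3) = 2.36*2 = 4.72
Step 3: integral_5^8 2.39 dx = 2.39*(8-5) = 2.39*3 = 7.17
Step 4: integral_8^10 2.03 dx = 2.03*(10-8) = 2.03*2 = 4.06
Total: 2.16 + 4.72 + 7.17 + 4.06 = 18.11


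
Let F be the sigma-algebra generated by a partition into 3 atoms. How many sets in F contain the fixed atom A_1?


Each element of F is a union of some subset S of the 3 atoms.
The element contains A_1 iff A_1 is in S.
So we count subsets S of {A_1,...,A_3} with A_1 in S: choose freely among the other 2 atoms.
Count = 2^(3-1) = 2^2 = 4.


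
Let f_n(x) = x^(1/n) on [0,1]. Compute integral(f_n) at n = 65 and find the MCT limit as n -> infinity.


At n = 65: f_65(x) = x^(1/65).
Step 1: integral(x^(1/65), 0, 1) = [x^(1/65+1) / (1/65+1)] from 0 to 1
     = 1 / (1/65 + 1) = 1 / ((65+1)/65) = 65/(65+1)
     = 65/66 = 0.984848
Step 2: As n -> infinity, f_n(x) = x^(1/n) -> 1 for x in (0,1], and f_n is increasing in n.
By MCT, lim_n integral(f_n) = integral(lim_n f_n) = integral(1, 0, 1) = 1.
Step 3: Verify convergence: 65/66 = 0.984848 -> 1


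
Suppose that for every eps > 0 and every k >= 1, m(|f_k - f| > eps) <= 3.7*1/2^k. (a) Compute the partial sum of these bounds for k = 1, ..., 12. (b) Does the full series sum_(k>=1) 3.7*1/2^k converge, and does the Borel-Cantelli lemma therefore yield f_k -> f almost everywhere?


Step 1: List the terms 3.7*1/2^k for k = 1 to 12:
  k=1: 1.85
  k=2: 0.925
  k=3: 0.4625
  k=4: 0.23125
  k=5: 0.115625
  k=6: 0.057813
  k=7: 0.028906
  k=8: 0.014453
  k=9: 0.007227
  k=10: 0.003613
  k=11: 0.001807
  k=12: 9.033203e-04
Step 2: Partial sum = 1.85 + 0.925 + 0.4625 + 0.23125 + 0.115625 + 0.057813 + 0.028906 + 0.014453 + 0.007227 + 0.003613 + 0.001807 + 9.033203e-04
     = 3.699097
Step 3: The full series sum_(k>=1) 3.7*1/2^k converges (geometric series with ratio 1/2 < 1; a constant multiple of a convergent series converges).
Step 4: Fix eps > 0. Since sum_k m(|f_k - f| > eps) < infinity, the Borel-Cantelli lemma gives
        m(limsup_k {|f_k - f| > eps}) = 0, i.e. for a.e. x, |f_k(x) - f(x)| <= eps for all large k.
        Applying this with eps = 1/j for j = 1, 2, ... and intersecting the countably many full-measure sets,
        for a.e. x we get limsup_k |f_k(x) - f(x)| <= 1/j for every j, hence f_k -> f almost everywhere.
Conclusion: series converges; Borel-Cantelli yields f_k -> f a.e.


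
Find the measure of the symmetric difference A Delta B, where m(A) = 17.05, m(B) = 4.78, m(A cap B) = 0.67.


m(A Delta B) = m(A) + m(B) - 2*m(A n B)
= 17.05 + 4.78 - 2*0.67
= 17.05 + 4.78 - 1.34
= 20.49


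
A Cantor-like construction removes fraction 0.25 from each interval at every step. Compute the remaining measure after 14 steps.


Step 1: At each step, fraction remaining = 1 - 0.25 = 0.75
Step 2: After 14 steps, measure = (0.75)^14
Result = 0.017818


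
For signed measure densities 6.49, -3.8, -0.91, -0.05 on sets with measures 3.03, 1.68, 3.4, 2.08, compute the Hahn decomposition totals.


Step 1: Compute signed measure on each set:
  Set 1: 6.49 * 3.03 = 19.6647
  Set 2: -3.8 * 1.68 = -6.384
  Set 3: -0.91 * 3.4 = -3.094
  Set 4: -0.05 * 2.08 = -0.104
Step 2: Total signed measure = (19.6647) + (-6.384) + (-3.094) + (-0.104)
     = 10.0827
Step 3: Positive part mu+(X) = sum of positive contributions = 19.6647
Step 4: Negative part mu-(X) = |sum of negative contributions| = 9.582


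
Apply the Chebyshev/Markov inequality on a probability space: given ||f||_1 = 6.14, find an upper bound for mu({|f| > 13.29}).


Chebyshev/Markov inequality: mu(|f| > eps) <= (||f||_p / eps)^p
Step 1: ||f||_1 / eps = 6.14 / 13.29 = 0.462002
Step 2: Raise to power p = 1:
  (0.462002)^1 = 0.462002
Step 3: Therefore mu(|f| > 13.29) <= 0.462002


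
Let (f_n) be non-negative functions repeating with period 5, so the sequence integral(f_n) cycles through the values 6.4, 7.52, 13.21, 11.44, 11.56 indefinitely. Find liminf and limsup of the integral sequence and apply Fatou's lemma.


The sequence (integral(f_n)) is periodic with period 5, repeating the values 6.4, 7.52, 13.21, 11.44, 11.56 indefinitely.
Step 1: For a periodic sequence, every tail (a_m, a_(m+1), ...) contains all 5 period values infinitely often.
Step 2: Hence inf of every tail = min of the period values = min(6.4, 7.52, 13.21, 11.44, 11.56) = 6.4.
        liminf_n integral(f_n) = sup over m of (inf of tail from m) = 6.4.
Step 3: Similarly sup of every tail = max of the period values = 13.21.
        limsup_n integral(f_n) = 13.21.
Step 4: Fatou's lemma: integral(liminf_n f_n) <= liminf_n integral(f_n) = 6.4.
        So the integral of the pointwise liminf is at most 6.4.


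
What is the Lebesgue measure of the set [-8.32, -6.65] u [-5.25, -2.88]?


For pairwise disjoint intervals, m(union) = sum of lengths.
= (-6.65 - -8.32) + (-2.88 - -5.25)
= 1.67 + 2.37
= 4.04


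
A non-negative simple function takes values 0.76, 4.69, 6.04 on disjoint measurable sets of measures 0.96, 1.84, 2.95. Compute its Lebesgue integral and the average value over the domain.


Step 1: Integral = sum(value_i * measure_i)
= 0.76*0.96 + 4.69*1.84 + 6.04*2.95
= 0.7296 + 8.6296 + 17.818
= 27.1772
Step 2: Total measure of domain = 0.96 + 1.84 + 2.95 = 5.75
Step 3: Average value = 27.1772 / 5.75 = 4.72647
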